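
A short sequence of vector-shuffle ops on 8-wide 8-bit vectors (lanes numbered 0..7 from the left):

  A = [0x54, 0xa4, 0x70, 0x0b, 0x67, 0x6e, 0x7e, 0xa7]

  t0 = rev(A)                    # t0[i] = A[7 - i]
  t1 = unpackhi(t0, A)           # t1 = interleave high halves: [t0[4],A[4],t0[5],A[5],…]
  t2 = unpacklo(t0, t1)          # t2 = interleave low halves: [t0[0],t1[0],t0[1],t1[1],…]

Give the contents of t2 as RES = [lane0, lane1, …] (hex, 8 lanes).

→ t0 |a7|7e|6e|67|0b|70|a4|54|
→ t1 |0b|67|70|6e|a4|7e|54|a7|
→ t2 |a7|0b|7e|67|6e|70|67|6e|

RES = [0xa7, 0x0b, 0x7e, 0x67, 0x6e, 0x70, 0x67, 0x6e]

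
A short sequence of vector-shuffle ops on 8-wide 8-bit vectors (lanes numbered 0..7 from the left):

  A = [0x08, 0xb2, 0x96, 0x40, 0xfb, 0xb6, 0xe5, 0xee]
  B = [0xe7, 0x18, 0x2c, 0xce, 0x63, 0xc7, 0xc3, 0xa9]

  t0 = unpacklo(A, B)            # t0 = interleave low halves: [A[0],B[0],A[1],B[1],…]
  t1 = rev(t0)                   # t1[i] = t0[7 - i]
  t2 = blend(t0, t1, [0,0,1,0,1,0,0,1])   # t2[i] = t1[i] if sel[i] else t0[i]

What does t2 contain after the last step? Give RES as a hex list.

t0 = [0x08, 0xe7, 0xb2, 0x18, 0x96, 0x2c, 0x40, 0xce]
t1 = [0xce, 0x40, 0x2c, 0x96, 0x18, 0xb2, 0xe7, 0x08]
t2 = [0x08, 0xe7, 0x2c, 0x18, 0x18, 0x2c, 0x40, 0x08]

RES = [ 0x08  0xe7  0x2c  0x18  0x18  0x2c  0x40  0x08 ]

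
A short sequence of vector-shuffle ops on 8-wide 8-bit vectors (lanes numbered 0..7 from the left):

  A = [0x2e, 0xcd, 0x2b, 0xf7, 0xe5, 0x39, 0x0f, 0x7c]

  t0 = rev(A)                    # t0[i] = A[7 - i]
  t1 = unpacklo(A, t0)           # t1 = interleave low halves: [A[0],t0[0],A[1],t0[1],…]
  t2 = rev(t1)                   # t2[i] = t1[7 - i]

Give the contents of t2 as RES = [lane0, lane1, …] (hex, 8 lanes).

t0 = [0x7c, 0x0f, 0x39, 0xe5, 0xf7, 0x2b, 0xcd, 0x2e]
t1 = [0x2e, 0x7c, 0xcd, 0x0f, 0x2b, 0x39, 0xf7, 0xe5]
t2 = [0xe5, 0xf7, 0x39, 0x2b, 0x0f, 0xcd, 0x7c, 0x2e]

RES = [0xe5, 0xf7, 0x39, 0x2b, 0x0f, 0xcd, 0x7c, 0x2e]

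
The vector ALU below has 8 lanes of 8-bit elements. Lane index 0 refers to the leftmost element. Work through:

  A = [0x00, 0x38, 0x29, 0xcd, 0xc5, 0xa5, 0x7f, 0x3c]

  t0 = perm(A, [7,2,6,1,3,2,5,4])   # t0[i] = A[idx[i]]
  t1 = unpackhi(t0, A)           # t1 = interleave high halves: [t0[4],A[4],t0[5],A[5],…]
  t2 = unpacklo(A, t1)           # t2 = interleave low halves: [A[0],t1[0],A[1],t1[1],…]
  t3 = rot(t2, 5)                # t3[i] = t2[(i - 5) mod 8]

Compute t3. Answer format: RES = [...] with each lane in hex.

  t0: 3c 29 7f 38 cd 29 a5 c5
  t1: cd c5 29 a5 a5 7f c5 3c
  t2: 00 cd 38 c5 29 29 cd a5
  t3: c5 29 29 cd a5 00 cd 38

RES = [ 0xc5  0x29  0x29  0xcd  0xa5  0x00  0xcd  0x38 ]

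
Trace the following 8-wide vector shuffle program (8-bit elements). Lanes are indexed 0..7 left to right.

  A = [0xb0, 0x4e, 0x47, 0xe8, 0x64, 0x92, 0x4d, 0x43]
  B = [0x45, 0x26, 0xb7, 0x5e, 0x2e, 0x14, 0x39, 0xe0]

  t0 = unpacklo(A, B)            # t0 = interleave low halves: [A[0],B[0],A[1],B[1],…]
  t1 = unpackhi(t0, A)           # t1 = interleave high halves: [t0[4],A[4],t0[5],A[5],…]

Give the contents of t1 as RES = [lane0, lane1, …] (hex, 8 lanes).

RES = [ 0x47  0x64  0xb7  0x92  0xe8  0x4d  0x5e  0x43 ]

  t0: b0 45 4e 26 47 b7 e8 5e
  t1: 47 64 b7 92 e8 4d 5e 43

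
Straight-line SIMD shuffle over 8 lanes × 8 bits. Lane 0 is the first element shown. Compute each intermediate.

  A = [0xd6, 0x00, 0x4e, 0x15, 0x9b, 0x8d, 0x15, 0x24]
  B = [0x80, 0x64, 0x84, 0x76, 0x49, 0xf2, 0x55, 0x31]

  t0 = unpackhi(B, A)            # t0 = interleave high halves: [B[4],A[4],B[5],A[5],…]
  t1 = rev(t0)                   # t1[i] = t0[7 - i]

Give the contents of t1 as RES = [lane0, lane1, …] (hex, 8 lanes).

RES = [0x24, 0x31, 0x15, 0x55, 0x8d, 0xf2, 0x9b, 0x49]

→ t0 |49|9b|f2|8d|55|15|31|24|
→ t1 |24|31|15|55|8d|f2|9b|49|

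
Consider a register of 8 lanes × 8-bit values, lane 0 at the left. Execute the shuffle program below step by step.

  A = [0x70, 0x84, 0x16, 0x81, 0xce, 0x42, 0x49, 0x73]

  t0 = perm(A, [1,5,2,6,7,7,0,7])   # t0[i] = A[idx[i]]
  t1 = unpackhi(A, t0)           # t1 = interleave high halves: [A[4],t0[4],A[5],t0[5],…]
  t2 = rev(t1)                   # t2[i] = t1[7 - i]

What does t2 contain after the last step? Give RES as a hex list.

RES = [0x73, 0x73, 0x70, 0x49, 0x73, 0x42, 0x73, 0xce]

→ t0 |84|42|16|49|73|73|70|73|
→ t1 |ce|73|42|73|49|70|73|73|
→ t2 |73|73|70|49|73|42|73|ce|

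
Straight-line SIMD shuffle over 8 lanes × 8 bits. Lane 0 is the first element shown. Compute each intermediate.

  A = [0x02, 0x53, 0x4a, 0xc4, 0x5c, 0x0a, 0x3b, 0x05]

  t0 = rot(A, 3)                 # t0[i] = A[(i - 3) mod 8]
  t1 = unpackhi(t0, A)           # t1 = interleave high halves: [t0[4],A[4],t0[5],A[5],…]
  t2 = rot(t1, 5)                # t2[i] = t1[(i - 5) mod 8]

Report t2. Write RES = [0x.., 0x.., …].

RES = [0x0a, 0xc4, 0x3b, 0x5c, 0x05, 0x53, 0x5c, 0x4a]

→ t0 |0a|3b|05|02|53|4a|c4|5c|
→ t1 |53|5c|4a|0a|c4|3b|5c|05|
→ t2 |0a|c4|3b|5c|05|53|5c|4a|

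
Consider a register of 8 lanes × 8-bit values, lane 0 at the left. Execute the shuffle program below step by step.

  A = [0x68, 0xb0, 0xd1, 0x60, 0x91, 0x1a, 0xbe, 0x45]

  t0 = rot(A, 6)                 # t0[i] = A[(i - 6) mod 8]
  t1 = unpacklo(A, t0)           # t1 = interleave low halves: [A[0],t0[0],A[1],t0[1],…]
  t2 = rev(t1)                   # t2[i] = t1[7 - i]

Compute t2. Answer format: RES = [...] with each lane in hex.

t0 = [0xd1, 0x60, 0x91, 0x1a, 0xbe, 0x45, 0x68, 0xb0]
t1 = [0x68, 0xd1, 0xb0, 0x60, 0xd1, 0x91, 0x60, 0x1a]
t2 = [0x1a, 0x60, 0x91, 0xd1, 0x60, 0xb0, 0xd1, 0x68]

RES = [0x1a, 0x60, 0x91, 0xd1, 0x60, 0xb0, 0xd1, 0x68]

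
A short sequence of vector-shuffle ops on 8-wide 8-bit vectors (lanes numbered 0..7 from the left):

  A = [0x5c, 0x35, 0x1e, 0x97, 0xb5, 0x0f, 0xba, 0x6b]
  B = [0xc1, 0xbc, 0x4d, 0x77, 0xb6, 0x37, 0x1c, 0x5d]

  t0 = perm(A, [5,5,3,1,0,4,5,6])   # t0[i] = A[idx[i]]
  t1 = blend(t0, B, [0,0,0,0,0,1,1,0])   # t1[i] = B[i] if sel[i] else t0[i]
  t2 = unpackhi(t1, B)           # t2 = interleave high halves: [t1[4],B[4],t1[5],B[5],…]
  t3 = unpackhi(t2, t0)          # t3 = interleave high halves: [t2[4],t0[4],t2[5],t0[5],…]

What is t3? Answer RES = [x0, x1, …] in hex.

t0 = [0x0f, 0x0f, 0x97, 0x35, 0x5c, 0xb5, 0x0f, 0xba]
t1 = [0x0f, 0x0f, 0x97, 0x35, 0x5c, 0x37, 0x1c, 0xba]
t2 = [0x5c, 0xb6, 0x37, 0x37, 0x1c, 0x1c, 0xba, 0x5d]
t3 = [0x1c, 0x5c, 0x1c, 0xb5, 0xba, 0x0f, 0x5d, 0xba]

RES = [0x1c, 0x5c, 0x1c, 0xb5, 0xba, 0x0f, 0x5d, 0xba]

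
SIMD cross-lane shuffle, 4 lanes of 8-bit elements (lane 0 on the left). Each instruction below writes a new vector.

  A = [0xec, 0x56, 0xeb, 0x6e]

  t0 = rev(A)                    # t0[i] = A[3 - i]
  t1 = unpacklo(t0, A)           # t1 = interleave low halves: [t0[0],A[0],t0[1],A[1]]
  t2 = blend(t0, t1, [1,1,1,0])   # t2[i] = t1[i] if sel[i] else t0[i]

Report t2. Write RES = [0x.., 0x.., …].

  t0: 6e eb 56 ec
  t1: 6e ec eb 56
  t2: 6e ec eb ec

RES = [ 0x6e  0xec  0xeb  0xec ]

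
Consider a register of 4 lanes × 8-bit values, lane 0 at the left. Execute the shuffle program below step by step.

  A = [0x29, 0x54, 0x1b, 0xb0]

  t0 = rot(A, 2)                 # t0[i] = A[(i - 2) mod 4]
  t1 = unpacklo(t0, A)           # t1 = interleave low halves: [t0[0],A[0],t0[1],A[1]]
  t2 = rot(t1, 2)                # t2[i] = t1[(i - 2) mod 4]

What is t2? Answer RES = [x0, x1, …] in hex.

t0 = [0x1b, 0xb0, 0x29, 0x54]
t1 = [0x1b, 0x29, 0xb0, 0x54]
t2 = [0xb0, 0x54, 0x1b, 0x29]

RES = [ 0xb0  0x54  0x1b  0x29 ]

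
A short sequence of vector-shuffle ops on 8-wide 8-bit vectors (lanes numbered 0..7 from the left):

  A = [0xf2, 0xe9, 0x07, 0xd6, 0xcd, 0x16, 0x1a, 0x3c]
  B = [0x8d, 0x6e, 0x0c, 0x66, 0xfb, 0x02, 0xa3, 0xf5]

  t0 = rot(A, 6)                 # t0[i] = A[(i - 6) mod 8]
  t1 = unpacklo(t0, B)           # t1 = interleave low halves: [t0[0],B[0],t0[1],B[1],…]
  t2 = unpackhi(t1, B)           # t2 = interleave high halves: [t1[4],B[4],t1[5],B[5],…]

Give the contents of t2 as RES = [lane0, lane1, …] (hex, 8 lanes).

→ t0 |07|d6|cd|16|1a|3c|f2|e9|
→ t1 |07|8d|d6|6e|cd|0c|16|66|
→ t2 |cd|fb|0c|02|16|a3|66|f5|

RES = [0xcd, 0xfb, 0x0c, 0x02, 0x16, 0xa3, 0x66, 0xf5]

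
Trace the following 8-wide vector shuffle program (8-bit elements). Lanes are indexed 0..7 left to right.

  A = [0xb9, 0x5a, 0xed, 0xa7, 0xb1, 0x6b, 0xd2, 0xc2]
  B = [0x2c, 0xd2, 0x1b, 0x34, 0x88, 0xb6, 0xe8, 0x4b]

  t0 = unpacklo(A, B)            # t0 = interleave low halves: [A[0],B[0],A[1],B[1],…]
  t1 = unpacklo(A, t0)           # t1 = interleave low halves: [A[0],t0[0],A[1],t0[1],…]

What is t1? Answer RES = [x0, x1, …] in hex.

→ t0 |b9|2c|5a|d2|ed|1b|a7|34|
→ t1 |b9|b9|5a|2c|ed|5a|a7|d2|

RES = [ 0xb9  0xb9  0x5a  0x2c  0xed  0x5a  0xa7  0xd2 ]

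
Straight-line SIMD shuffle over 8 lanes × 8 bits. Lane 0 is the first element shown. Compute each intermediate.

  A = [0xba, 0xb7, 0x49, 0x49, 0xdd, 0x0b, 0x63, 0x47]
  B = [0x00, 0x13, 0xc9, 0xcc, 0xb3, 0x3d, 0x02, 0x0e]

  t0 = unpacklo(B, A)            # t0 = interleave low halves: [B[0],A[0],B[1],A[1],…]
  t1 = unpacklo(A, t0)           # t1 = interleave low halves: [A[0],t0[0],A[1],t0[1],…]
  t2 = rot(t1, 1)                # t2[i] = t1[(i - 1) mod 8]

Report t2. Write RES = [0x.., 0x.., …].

RES = [ 0xb7  0xba  0x00  0xb7  0xba  0x49  0x13  0x49 ]

→ t0 |00|ba|13|b7|c9|49|cc|49|
→ t1 |ba|00|b7|ba|49|13|49|b7|
→ t2 |b7|ba|00|b7|ba|49|13|49|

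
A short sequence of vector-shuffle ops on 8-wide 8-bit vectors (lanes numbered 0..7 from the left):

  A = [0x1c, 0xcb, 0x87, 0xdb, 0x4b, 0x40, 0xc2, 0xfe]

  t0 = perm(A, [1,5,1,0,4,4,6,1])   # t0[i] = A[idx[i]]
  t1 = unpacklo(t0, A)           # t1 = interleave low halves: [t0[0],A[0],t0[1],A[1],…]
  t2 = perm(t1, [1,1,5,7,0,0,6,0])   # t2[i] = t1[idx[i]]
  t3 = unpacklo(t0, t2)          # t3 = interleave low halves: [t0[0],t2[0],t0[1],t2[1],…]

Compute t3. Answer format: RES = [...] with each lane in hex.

→ t0 |cb|40|cb|1c|4b|4b|c2|cb|
→ t1 |cb|1c|40|cb|cb|87|1c|db|
→ t2 |1c|1c|87|db|cb|cb|1c|cb|
→ t3 |cb|1c|40|1c|cb|87|1c|db|

RES = [0xcb, 0x1c, 0x40, 0x1c, 0xcb, 0x87, 0x1c, 0xdb]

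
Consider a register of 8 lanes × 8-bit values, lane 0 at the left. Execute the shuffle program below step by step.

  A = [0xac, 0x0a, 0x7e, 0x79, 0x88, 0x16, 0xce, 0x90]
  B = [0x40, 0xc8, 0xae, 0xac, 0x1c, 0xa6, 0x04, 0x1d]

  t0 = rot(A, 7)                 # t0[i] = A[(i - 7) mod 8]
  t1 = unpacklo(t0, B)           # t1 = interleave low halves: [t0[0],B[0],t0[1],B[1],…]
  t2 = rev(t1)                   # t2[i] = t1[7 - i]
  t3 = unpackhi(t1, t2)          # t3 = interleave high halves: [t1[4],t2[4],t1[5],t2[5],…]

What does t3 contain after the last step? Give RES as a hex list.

RES = [0x79, 0xc8, 0xae, 0x7e, 0x88, 0x40, 0xac, 0x0a]

t0 = [0x0a, 0x7e, 0x79, 0x88, 0x16, 0xce, 0x90, 0xac]
t1 = [0x0a, 0x40, 0x7e, 0xc8, 0x79, 0xae, 0x88, 0xac]
t2 = [0xac, 0x88, 0xae, 0x79, 0xc8, 0x7e, 0x40, 0x0a]
t3 = [0x79, 0xc8, 0xae, 0x7e, 0x88, 0x40, 0xac, 0x0a]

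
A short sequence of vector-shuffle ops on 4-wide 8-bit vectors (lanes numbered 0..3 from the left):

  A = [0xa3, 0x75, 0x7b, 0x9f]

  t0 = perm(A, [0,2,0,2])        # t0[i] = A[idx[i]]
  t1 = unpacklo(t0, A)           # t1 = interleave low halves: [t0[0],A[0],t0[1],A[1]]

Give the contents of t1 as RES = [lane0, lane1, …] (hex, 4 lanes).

RES = [0xa3, 0xa3, 0x7b, 0x75]

→ t0 |a3|7b|a3|7b|
→ t1 |a3|a3|7b|75|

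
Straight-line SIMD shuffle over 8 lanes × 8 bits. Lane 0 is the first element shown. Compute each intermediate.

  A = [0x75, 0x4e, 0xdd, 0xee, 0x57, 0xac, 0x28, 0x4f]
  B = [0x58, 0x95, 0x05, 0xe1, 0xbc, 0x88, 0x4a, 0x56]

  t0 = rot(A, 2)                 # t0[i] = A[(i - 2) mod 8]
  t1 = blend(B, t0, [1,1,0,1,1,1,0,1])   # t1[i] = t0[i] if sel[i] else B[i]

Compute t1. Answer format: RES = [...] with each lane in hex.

RES = [0x28, 0x4f, 0x05, 0x4e, 0xdd, 0xee, 0x4a, 0xac]

  t0: 28 4f 75 4e dd ee 57 ac
  t1: 28 4f 05 4e dd ee 4a ac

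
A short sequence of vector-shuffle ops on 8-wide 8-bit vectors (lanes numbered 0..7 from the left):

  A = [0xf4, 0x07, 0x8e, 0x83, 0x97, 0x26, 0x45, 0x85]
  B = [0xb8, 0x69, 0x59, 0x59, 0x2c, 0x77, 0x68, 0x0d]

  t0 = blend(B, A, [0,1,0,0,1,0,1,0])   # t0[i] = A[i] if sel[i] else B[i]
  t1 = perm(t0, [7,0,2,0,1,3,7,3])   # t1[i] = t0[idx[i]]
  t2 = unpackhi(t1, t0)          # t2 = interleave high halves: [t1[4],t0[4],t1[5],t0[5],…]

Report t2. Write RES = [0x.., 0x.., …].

RES = [ 0x07  0x97  0x59  0x77  0x0d  0x45  0x59  0x0d ]

  t0: b8 07 59 59 97 77 45 0d
  t1: 0d b8 59 b8 07 59 0d 59
  t2: 07 97 59 77 0d 45 59 0d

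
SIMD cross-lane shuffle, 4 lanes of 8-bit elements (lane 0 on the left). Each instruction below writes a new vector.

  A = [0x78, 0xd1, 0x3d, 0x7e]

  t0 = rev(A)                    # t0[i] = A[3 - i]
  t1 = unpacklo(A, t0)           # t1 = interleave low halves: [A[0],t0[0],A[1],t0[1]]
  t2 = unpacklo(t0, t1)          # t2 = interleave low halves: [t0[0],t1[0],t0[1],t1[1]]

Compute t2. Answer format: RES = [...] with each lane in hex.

RES = [0x7e, 0x78, 0x3d, 0x7e]

t0 = [0x7e, 0x3d, 0xd1, 0x78]
t1 = [0x78, 0x7e, 0xd1, 0x3d]
t2 = [0x7e, 0x78, 0x3d, 0x7e]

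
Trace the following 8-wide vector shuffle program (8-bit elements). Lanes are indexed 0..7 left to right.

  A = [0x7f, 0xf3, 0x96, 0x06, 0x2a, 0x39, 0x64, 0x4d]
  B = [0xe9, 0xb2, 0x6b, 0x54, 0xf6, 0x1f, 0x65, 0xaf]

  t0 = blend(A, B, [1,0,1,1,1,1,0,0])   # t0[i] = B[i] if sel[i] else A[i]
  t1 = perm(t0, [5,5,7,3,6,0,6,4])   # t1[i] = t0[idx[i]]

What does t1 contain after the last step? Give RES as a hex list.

RES = [0x1f, 0x1f, 0x4d, 0x54, 0x64, 0xe9, 0x64, 0xf6]

→ t0 |e9|f3|6b|54|f6|1f|64|4d|
→ t1 |1f|1f|4d|54|64|e9|64|f6|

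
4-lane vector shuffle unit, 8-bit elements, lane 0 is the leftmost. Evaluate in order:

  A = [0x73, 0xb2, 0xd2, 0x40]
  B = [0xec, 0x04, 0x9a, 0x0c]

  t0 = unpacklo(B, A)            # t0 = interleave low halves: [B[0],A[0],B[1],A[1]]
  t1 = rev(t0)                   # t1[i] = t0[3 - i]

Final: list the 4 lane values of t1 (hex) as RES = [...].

t0 = [0xec, 0x73, 0x04, 0xb2]
t1 = [0xb2, 0x04, 0x73, 0xec]

RES = [ 0xb2  0x04  0x73  0xec ]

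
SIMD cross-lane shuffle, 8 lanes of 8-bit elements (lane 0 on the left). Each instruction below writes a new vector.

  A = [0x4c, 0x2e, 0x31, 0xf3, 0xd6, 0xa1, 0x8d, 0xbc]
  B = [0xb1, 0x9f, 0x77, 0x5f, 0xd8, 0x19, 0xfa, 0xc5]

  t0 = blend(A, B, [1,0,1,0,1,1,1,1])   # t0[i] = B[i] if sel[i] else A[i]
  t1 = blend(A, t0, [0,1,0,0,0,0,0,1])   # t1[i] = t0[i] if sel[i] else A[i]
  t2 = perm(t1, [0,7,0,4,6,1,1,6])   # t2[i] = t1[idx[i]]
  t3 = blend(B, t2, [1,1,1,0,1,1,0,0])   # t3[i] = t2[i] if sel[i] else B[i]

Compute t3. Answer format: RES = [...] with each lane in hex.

RES = [0x4c, 0xc5, 0x4c, 0x5f, 0x8d, 0x2e, 0xfa, 0xc5]

t0 = [0xb1, 0x2e, 0x77, 0xf3, 0xd8, 0x19, 0xfa, 0xc5]
t1 = [0x4c, 0x2e, 0x31, 0xf3, 0xd6, 0xa1, 0x8d, 0xc5]
t2 = [0x4c, 0xc5, 0x4c, 0xd6, 0x8d, 0x2e, 0x2e, 0x8d]
t3 = [0x4c, 0xc5, 0x4c, 0x5f, 0x8d, 0x2e, 0xfa, 0xc5]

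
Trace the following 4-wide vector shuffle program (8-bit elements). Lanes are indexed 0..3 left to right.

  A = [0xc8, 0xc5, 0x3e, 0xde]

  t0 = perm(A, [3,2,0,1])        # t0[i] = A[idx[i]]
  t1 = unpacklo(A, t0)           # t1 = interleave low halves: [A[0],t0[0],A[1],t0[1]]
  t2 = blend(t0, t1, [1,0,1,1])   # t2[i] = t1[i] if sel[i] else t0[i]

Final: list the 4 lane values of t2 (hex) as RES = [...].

RES = [0xc8, 0x3e, 0xc5, 0x3e]

  t0: de 3e c8 c5
  t1: c8 de c5 3e
  t2: c8 3e c5 3e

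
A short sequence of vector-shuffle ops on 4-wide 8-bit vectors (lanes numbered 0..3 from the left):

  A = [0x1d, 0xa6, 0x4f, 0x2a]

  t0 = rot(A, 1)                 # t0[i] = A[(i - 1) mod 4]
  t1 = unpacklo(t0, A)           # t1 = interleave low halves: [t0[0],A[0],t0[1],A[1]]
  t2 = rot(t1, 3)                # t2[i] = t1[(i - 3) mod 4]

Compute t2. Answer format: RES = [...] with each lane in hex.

RES = [0x1d, 0x1d, 0xa6, 0x2a]

→ t0 |2a|1d|a6|4f|
→ t1 |2a|1d|1d|a6|
→ t2 |1d|1d|a6|2a|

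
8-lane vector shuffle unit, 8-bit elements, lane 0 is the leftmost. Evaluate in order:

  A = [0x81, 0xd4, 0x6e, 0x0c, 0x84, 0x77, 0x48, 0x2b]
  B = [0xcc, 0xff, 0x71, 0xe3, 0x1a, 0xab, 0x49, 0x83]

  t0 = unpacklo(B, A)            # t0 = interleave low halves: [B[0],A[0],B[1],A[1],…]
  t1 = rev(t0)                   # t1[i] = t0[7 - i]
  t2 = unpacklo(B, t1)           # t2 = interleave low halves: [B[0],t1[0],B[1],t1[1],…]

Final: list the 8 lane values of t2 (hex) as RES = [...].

t0 = [0xcc, 0x81, 0xff, 0xd4, 0x71, 0x6e, 0xe3, 0x0c]
t1 = [0x0c, 0xe3, 0x6e, 0x71, 0xd4, 0xff, 0x81, 0xcc]
t2 = [0xcc, 0x0c, 0xff, 0xe3, 0x71, 0x6e, 0xe3, 0x71]

RES = [0xcc, 0x0c, 0xff, 0xe3, 0x71, 0x6e, 0xe3, 0x71]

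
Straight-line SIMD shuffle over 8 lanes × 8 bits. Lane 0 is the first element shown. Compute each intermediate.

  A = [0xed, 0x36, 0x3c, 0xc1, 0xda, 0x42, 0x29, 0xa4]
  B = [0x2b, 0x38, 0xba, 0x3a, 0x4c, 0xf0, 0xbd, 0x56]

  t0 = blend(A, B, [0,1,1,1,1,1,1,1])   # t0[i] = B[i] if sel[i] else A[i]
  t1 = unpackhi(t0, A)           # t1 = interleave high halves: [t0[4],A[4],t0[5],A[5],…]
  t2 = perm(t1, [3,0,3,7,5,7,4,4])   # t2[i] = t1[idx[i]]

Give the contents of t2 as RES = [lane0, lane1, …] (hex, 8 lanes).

RES = [ 0x42  0x4c  0x42  0xa4  0x29  0xa4  0xbd  0xbd ]

→ t0 |ed|38|ba|3a|4c|f0|bd|56|
→ t1 |4c|da|f0|42|bd|29|56|a4|
→ t2 |42|4c|42|a4|29|a4|bd|bd|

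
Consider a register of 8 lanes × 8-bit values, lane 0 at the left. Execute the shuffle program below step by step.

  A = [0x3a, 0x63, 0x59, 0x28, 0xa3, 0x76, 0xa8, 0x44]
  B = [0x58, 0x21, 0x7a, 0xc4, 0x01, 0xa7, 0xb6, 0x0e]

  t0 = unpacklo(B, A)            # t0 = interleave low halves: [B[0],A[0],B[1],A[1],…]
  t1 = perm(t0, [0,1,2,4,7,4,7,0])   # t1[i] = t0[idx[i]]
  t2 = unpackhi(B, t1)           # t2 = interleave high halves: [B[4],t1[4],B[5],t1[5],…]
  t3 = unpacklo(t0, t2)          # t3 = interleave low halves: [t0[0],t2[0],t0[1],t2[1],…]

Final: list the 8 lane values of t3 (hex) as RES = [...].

t0 = [0x58, 0x3a, 0x21, 0x63, 0x7a, 0x59, 0xc4, 0x28]
t1 = [0x58, 0x3a, 0x21, 0x7a, 0x28, 0x7a, 0x28, 0x58]
t2 = [0x01, 0x28, 0xa7, 0x7a, 0xb6, 0x28, 0x0e, 0x58]
t3 = [0x58, 0x01, 0x3a, 0x28, 0x21, 0xa7, 0x63, 0x7a]

RES = [ 0x58  0x01  0x3a  0x28  0x21  0xa7  0x63  0x7a ]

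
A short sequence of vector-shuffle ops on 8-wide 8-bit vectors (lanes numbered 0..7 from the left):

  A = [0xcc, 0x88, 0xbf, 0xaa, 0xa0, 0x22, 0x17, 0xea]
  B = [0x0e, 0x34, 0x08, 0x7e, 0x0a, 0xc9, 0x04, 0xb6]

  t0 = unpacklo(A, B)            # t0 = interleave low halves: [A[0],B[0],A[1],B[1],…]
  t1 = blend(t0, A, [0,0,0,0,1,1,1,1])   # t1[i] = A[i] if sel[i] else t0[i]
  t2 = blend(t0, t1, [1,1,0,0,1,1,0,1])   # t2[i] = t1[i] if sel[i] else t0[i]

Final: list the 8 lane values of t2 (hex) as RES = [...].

t0 = [0xcc, 0x0e, 0x88, 0x34, 0xbf, 0x08, 0xaa, 0x7e]
t1 = [0xcc, 0x0e, 0x88, 0x34, 0xa0, 0x22, 0x17, 0xea]
t2 = [0xcc, 0x0e, 0x88, 0x34, 0xa0, 0x22, 0xaa, 0xea]

RES = [ 0xcc  0x0e  0x88  0x34  0xa0  0x22  0xaa  0xea ]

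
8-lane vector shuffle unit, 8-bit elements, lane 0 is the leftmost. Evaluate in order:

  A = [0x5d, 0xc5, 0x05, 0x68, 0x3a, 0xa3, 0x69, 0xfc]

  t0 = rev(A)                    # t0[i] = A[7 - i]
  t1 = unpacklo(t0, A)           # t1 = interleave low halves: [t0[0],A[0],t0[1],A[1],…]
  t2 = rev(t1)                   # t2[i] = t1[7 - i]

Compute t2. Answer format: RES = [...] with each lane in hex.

  t0: fc 69 a3 3a 68 05 c5 5d
  t1: fc 5d 69 c5 a3 05 3a 68
  t2: 68 3a 05 a3 c5 69 5d fc

RES = [0x68, 0x3a, 0x05, 0xa3, 0xc5, 0x69, 0x5d, 0xfc]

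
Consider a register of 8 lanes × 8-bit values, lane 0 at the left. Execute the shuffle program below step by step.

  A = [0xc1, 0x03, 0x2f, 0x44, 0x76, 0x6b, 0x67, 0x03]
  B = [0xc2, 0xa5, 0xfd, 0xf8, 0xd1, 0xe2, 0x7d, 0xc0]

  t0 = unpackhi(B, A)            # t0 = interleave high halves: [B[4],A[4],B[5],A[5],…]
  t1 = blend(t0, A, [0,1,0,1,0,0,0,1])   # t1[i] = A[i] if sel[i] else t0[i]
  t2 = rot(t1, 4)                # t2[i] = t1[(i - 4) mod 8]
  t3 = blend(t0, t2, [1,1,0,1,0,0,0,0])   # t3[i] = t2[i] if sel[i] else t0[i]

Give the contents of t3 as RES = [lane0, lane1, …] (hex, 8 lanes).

RES = [0x7d, 0x67, 0xe2, 0x03, 0x7d, 0x67, 0xc0, 0x03]

t0 = [0xd1, 0x76, 0xe2, 0x6b, 0x7d, 0x67, 0xc0, 0x03]
t1 = [0xd1, 0x03, 0xe2, 0x44, 0x7d, 0x67, 0xc0, 0x03]
t2 = [0x7d, 0x67, 0xc0, 0x03, 0xd1, 0x03, 0xe2, 0x44]
t3 = [0x7d, 0x67, 0xe2, 0x03, 0x7d, 0x67, 0xc0, 0x03]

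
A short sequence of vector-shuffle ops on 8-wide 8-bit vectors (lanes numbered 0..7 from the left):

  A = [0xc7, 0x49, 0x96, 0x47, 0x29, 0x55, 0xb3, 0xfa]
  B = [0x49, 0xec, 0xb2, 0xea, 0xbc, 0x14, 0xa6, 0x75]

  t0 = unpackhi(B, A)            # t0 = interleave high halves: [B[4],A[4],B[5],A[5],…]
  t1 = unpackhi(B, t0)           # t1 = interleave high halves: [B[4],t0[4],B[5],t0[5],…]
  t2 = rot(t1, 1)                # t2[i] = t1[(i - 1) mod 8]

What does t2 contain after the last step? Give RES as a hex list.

t0 = [0xbc, 0x29, 0x14, 0x55, 0xa6, 0xb3, 0x75, 0xfa]
t1 = [0xbc, 0xa6, 0x14, 0xb3, 0xa6, 0x75, 0x75, 0xfa]
t2 = [0xfa, 0xbc, 0xa6, 0x14, 0xb3, 0xa6, 0x75, 0x75]

RES = [0xfa, 0xbc, 0xa6, 0x14, 0xb3, 0xa6, 0x75, 0x75]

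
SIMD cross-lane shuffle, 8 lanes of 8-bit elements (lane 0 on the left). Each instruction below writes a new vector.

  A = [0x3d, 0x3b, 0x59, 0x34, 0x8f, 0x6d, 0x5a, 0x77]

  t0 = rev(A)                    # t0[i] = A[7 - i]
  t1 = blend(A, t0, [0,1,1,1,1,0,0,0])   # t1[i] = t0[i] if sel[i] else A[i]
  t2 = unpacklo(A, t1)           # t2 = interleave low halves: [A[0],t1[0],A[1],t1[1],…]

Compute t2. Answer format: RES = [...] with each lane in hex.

  t0: 77 5a 6d 8f 34 59 3b 3d
  t1: 3d 5a 6d 8f 34 6d 5a 77
  t2: 3d 3d 3b 5a 59 6d 34 8f

RES = [0x3d, 0x3d, 0x3b, 0x5a, 0x59, 0x6d, 0x34, 0x8f]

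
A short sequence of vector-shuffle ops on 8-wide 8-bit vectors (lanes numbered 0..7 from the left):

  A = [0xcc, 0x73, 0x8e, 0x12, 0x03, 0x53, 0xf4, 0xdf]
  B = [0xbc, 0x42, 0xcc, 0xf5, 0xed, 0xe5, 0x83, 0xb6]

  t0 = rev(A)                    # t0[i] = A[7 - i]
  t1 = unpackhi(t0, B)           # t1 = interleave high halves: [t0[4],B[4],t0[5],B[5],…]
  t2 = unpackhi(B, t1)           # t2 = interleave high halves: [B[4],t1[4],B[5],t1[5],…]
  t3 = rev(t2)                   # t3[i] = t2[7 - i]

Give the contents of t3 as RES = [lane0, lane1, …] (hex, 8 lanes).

RES = [0xb6, 0xb6, 0xcc, 0x83, 0x83, 0xe5, 0x73, 0xed]

t0 = [0xdf, 0xf4, 0x53, 0x03, 0x12, 0x8e, 0x73, 0xcc]
t1 = [0x12, 0xed, 0x8e, 0xe5, 0x73, 0x83, 0xcc, 0xb6]
t2 = [0xed, 0x73, 0xe5, 0x83, 0x83, 0xcc, 0xb6, 0xb6]
t3 = [0xb6, 0xb6, 0xcc, 0x83, 0x83, 0xe5, 0x73, 0xed]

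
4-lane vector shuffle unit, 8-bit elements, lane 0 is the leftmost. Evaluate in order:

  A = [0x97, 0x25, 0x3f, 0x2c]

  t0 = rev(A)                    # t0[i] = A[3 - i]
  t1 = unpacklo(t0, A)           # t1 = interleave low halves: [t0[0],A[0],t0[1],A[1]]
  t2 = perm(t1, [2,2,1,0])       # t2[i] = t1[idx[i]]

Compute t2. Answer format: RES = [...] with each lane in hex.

→ t0 |2c|3f|25|97|
→ t1 |2c|97|3f|25|
→ t2 |3f|3f|97|2c|

RES = [ 0x3f  0x3f  0x97  0x2c ]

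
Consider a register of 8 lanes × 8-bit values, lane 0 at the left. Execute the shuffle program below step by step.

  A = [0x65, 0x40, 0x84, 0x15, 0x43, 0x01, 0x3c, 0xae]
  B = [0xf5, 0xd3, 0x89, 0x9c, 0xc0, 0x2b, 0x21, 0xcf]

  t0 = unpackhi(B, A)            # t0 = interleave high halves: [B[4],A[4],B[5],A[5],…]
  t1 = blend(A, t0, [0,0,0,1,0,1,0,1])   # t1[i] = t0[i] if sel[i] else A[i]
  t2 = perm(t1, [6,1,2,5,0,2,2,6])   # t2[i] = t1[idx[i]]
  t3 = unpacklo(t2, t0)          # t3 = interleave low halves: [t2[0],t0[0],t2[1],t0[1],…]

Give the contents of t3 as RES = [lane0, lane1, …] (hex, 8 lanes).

RES = [0x3c, 0xc0, 0x40, 0x43, 0x84, 0x2b, 0x3c, 0x01]

  t0: c0 43 2b 01 21 3c cf ae
  t1: 65 40 84 01 43 3c 3c ae
  t2: 3c 40 84 3c 65 84 84 3c
  t3: 3c c0 40 43 84 2b 3c 01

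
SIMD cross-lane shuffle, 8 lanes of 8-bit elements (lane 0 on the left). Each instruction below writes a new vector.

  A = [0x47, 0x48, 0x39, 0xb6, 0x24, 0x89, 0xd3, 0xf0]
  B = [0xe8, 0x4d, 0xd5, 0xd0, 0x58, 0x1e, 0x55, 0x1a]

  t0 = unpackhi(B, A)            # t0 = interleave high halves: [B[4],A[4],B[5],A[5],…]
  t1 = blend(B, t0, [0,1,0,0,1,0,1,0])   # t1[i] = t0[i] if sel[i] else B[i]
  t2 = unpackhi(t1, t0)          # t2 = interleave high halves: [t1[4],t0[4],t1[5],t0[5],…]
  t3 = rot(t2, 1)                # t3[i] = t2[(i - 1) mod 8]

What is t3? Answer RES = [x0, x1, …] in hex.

RES = [ 0xf0  0x55  0x55  0x1e  0xd3  0x1a  0x1a  0x1a ]

  t0: 58 24 1e 89 55 d3 1a f0
  t1: e8 24 d5 d0 55 1e 1a 1a
  t2: 55 55 1e d3 1a 1a 1a f0
  t3: f0 55 55 1e d3 1a 1a 1a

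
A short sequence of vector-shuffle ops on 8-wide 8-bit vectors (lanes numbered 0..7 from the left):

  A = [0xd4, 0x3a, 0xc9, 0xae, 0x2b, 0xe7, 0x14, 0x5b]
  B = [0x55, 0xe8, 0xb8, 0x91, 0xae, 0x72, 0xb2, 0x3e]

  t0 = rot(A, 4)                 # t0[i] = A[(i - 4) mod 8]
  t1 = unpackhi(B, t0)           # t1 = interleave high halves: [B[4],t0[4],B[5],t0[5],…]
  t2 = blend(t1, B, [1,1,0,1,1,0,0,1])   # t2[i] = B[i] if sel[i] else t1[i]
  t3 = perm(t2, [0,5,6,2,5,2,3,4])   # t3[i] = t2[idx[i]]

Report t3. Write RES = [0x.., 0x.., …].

RES = [ 0x55  0xc9  0x3e  0x72  0xc9  0x72  0x91  0xae ]

t0 = [0x2b, 0xe7, 0x14, 0x5b, 0xd4, 0x3a, 0xc9, 0xae]
t1 = [0xae, 0xd4, 0x72, 0x3a, 0xb2, 0xc9, 0x3e, 0xae]
t2 = [0x55, 0xe8, 0x72, 0x91, 0xae, 0xc9, 0x3e, 0x3e]
t3 = [0x55, 0xc9, 0x3e, 0x72, 0xc9, 0x72, 0x91, 0xae]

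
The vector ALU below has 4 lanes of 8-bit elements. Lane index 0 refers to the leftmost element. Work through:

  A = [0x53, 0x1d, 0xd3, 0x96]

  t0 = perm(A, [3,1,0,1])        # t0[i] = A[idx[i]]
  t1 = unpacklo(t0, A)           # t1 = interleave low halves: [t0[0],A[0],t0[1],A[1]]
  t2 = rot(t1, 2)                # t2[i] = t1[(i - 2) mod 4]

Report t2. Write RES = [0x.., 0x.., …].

  t0: 96 1d 53 1d
  t1: 96 53 1d 1d
  t2: 1d 1d 96 53

RES = [ 0x1d  0x1d  0x96  0x53 ]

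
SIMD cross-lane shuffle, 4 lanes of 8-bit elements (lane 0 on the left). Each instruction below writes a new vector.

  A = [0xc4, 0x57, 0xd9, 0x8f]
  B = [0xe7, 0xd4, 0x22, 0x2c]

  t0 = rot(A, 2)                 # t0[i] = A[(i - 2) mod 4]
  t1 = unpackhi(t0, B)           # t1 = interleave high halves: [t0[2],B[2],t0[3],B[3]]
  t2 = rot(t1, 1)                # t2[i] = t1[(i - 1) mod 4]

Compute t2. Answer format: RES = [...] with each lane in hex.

RES = [0x2c, 0xc4, 0x22, 0x57]

t0 = [0xd9, 0x8f, 0xc4, 0x57]
t1 = [0xc4, 0x22, 0x57, 0x2c]
t2 = [0x2c, 0xc4, 0x22, 0x57]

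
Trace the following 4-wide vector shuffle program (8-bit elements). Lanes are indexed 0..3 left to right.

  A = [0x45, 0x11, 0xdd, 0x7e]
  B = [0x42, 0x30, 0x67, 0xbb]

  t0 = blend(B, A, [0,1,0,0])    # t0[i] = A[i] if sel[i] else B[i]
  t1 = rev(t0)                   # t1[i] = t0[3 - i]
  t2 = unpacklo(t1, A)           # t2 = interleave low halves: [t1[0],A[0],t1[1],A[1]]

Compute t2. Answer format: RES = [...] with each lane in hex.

t0 = [0x42, 0x11, 0x67, 0xbb]
t1 = [0xbb, 0x67, 0x11, 0x42]
t2 = [0xbb, 0x45, 0x67, 0x11]

RES = [0xbb, 0x45, 0x67, 0x11]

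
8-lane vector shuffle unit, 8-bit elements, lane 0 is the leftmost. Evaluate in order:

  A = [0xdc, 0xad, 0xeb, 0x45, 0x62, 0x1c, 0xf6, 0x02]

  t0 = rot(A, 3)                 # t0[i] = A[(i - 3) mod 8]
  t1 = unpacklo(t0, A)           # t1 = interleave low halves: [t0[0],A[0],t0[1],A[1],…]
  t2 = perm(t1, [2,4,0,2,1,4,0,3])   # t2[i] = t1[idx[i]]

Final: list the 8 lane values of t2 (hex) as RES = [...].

  t0: 1c f6 02 dc ad eb 45 62
  t1: 1c dc f6 ad 02 eb dc 45
  t2: f6 02 1c f6 dc 02 1c ad

RES = [0xf6, 0x02, 0x1c, 0xf6, 0xdc, 0x02, 0x1c, 0xad]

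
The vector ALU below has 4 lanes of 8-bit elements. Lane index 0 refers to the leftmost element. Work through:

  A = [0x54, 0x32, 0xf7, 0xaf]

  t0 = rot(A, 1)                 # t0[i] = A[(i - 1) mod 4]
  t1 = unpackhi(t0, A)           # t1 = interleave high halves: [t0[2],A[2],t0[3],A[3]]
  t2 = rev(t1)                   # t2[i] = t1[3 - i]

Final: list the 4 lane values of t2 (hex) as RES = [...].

  t0: af 54 32 f7
  t1: 32 f7 f7 af
  t2: af f7 f7 32

RES = [ 0xaf  0xf7  0xf7  0x32 ]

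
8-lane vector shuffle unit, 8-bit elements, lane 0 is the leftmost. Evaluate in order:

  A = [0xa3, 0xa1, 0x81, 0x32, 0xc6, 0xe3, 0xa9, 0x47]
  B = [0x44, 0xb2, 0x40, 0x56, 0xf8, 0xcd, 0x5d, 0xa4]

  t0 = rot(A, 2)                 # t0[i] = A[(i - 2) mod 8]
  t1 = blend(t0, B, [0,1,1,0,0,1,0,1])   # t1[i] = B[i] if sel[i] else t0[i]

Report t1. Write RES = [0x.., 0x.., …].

RES = [0xa9, 0xb2, 0x40, 0xa1, 0x81, 0xcd, 0xc6, 0xa4]

t0 = [0xa9, 0x47, 0xa3, 0xa1, 0x81, 0x32, 0xc6, 0xe3]
t1 = [0xa9, 0xb2, 0x40, 0xa1, 0x81, 0xcd, 0xc6, 0xa4]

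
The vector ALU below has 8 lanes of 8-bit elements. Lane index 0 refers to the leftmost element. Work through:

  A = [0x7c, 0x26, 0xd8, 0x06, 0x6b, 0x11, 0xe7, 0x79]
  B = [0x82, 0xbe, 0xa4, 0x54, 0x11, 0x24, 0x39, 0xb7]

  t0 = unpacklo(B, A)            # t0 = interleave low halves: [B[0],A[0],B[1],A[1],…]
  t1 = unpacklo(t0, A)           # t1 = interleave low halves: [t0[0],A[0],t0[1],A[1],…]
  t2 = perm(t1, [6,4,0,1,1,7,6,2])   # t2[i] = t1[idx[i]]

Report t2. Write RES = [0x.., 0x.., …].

RES = [ 0x26  0xbe  0x82  0x7c  0x7c  0x06  0x26  0x7c ]

→ t0 |82|7c|be|26|a4|d8|54|06|
→ t1 |82|7c|7c|26|be|d8|26|06|
→ t2 |26|be|82|7c|7c|06|26|7c|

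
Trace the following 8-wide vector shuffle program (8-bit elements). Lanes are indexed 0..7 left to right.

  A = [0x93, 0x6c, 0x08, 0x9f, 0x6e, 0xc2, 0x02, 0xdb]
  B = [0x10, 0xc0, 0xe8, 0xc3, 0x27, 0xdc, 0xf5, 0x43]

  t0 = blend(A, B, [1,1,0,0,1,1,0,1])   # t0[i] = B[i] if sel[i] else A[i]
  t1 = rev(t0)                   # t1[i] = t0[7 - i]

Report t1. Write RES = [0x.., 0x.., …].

RES = [ 0x43  0x02  0xdc  0x27  0x9f  0x08  0xc0  0x10 ]

  t0: 10 c0 08 9f 27 dc 02 43
  t1: 43 02 dc 27 9f 08 c0 10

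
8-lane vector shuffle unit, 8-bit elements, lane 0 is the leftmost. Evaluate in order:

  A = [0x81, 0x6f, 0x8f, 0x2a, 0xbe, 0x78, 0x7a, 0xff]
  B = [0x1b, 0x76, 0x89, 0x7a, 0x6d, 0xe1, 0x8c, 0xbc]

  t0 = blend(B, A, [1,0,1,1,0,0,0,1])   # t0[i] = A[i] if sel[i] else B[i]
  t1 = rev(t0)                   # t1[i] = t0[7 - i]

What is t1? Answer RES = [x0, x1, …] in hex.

RES = [ 0xff  0x8c  0xe1  0x6d  0x2a  0x8f  0x76  0x81 ]

t0 = [0x81, 0x76, 0x8f, 0x2a, 0x6d, 0xe1, 0x8c, 0xff]
t1 = [0xff, 0x8c, 0xe1, 0x6d, 0x2a, 0x8f, 0x76, 0x81]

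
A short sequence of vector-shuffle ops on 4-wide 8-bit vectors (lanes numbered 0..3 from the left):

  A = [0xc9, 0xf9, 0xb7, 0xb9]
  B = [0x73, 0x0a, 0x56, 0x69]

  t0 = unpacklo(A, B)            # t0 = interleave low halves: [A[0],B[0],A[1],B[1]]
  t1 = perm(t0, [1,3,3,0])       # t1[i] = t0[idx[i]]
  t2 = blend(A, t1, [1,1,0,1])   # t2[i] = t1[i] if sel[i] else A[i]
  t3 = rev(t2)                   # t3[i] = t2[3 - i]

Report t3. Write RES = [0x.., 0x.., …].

t0 = [0xc9, 0x73, 0xf9, 0x0a]
t1 = [0x73, 0x0a, 0x0a, 0xc9]
t2 = [0x73, 0x0a, 0xb7, 0xc9]
t3 = [0xc9, 0xb7, 0x0a, 0x73]

RES = [0xc9, 0xb7, 0x0a, 0x73]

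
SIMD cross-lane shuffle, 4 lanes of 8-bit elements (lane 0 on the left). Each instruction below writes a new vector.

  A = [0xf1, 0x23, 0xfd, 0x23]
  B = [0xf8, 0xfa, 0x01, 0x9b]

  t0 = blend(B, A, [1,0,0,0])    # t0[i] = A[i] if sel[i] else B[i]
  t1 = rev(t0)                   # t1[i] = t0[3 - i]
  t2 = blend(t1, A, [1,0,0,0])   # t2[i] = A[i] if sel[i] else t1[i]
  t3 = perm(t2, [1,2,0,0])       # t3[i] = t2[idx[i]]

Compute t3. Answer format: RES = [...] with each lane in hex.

→ t0 |f1|fa|01|9b|
→ t1 |9b|01|fa|f1|
→ t2 |f1|01|fa|f1|
→ t3 |01|fa|f1|f1|

RES = [0x01, 0xfa, 0xf1, 0xf1]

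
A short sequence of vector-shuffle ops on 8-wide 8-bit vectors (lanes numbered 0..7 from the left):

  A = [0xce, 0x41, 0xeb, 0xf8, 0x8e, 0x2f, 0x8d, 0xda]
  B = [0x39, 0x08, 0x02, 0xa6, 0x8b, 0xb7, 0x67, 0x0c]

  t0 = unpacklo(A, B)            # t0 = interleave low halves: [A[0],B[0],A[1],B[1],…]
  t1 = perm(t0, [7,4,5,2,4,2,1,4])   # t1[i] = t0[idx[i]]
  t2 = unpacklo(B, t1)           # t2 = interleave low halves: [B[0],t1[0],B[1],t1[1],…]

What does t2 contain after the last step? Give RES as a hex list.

  t0: ce 39 41 08 eb 02 f8 a6
  t1: a6 eb 02 41 eb 41 39 eb
  t2: 39 a6 08 eb 02 02 a6 41

RES = [ 0x39  0xa6  0x08  0xeb  0x02  0x02  0xa6  0x41 ]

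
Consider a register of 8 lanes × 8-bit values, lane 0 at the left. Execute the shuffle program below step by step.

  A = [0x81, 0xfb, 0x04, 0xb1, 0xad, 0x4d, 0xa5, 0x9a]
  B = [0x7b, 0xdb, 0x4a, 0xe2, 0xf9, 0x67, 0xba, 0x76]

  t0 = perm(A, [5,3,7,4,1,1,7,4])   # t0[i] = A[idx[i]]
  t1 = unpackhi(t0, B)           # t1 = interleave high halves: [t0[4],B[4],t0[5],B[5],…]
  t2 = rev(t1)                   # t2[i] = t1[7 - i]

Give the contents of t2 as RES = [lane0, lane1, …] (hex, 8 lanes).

t0 = [0x4d, 0xb1, 0x9a, 0xad, 0xfb, 0xfb, 0x9a, 0xad]
t1 = [0xfb, 0xf9, 0xfb, 0x67, 0x9a, 0xba, 0xad, 0x76]
t2 = [0x76, 0xad, 0xba, 0x9a, 0x67, 0xfb, 0xf9, 0xfb]

RES = [ 0x76  0xad  0xba  0x9a  0x67  0xfb  0xf9  0xfb ]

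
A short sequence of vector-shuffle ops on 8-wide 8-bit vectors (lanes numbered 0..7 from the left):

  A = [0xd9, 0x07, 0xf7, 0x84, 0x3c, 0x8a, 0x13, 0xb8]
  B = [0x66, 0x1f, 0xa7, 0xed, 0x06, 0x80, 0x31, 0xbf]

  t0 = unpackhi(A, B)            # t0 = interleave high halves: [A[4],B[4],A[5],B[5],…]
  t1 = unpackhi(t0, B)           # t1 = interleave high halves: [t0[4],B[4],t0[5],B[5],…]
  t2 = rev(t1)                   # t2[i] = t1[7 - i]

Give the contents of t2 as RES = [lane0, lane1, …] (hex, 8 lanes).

RES = [0xbf, 0xbf, 0x31, 0xb8, 0x80, 0x31, 0x06, 0x13]

t0 = [0x3c, 0x06, 0x8a, 0x80, 0x13, 0x31, 0xb8, 0xbf]
t1 = [0x13, 0x06, 0x31, 0x80, 0xb8, 0x31, 0xbf, 0xbf]
t2 = [0xbf, 0xbf, 0x31, 0xb8, 0x80, 0x31, 0x06, 0x13]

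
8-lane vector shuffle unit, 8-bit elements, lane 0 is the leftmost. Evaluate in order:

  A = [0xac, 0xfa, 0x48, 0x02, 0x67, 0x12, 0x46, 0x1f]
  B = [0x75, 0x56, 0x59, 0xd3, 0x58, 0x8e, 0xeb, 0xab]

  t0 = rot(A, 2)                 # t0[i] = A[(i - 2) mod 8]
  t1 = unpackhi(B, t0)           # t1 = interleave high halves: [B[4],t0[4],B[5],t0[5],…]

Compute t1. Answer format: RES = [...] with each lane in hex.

RES = [0x58, 0x48, 0x8e, 0x02, 0xeb, 0x67, 0xab, 0x12]

→ t0 |46|1f|ac|fa|48|02|67|12|
→ t1 |58|48|8e|02|eb|67|ab|12|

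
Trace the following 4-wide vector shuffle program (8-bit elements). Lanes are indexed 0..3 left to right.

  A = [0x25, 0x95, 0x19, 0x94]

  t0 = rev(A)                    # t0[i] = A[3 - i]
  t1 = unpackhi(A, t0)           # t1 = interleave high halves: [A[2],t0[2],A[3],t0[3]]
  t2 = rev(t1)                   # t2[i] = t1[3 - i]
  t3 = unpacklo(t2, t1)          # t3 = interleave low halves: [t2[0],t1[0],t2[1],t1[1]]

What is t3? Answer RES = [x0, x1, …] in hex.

  t0: 94 19 95 25
  t1: 19 95 94 25
  t2: 25 94 95 19
  t3: 25 19 94 95

RES = [0x25, 0x19, 0x94, 0x95]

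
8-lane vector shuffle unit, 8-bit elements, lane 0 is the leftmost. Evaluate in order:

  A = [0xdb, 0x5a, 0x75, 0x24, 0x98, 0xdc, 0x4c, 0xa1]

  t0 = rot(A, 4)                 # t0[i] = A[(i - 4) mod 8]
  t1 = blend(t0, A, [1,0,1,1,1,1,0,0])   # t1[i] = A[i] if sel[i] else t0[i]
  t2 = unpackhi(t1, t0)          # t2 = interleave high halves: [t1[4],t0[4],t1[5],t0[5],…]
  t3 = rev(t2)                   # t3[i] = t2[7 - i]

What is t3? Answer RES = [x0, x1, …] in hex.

RES = [ 0x24  0x24  0x75  0x75  0x5a  0xdc  0xdb  0x98 ]

  t0: 98 dc 4c a1 db 5a 75 24
  t1: db dc 75 24 98 dc 75 24
  t2: 98 db dc 5a 75 75 24 24
  t3: 24 24 75 75 5a dc db 98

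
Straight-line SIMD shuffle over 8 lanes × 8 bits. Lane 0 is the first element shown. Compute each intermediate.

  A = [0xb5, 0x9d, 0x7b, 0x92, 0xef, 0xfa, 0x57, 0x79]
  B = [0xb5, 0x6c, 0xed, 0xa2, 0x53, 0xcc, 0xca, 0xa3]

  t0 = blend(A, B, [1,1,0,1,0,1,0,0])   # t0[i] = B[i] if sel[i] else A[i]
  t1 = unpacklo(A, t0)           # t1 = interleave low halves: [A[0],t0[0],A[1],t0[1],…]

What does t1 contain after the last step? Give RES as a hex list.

RES = [ 0xb5  0xb5  0x9d  0x6c  0x7b  0x7b  0x92  0xa2 ]

  t0: b5 6c 7b a2 ef cc 57 79
  t1: b5 b5 9d 6c 7b 7b 92 a2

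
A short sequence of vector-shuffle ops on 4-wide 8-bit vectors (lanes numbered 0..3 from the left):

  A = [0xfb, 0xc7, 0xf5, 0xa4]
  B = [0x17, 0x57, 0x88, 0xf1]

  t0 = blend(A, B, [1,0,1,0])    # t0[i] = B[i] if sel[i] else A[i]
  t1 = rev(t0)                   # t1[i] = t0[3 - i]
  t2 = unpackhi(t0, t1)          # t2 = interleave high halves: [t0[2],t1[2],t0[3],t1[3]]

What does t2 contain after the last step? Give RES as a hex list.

RES = [0x88, 0xc7, 0xa4, 0x17]

  t0: 17 c7 88 a4
  t1: a4 88 c7 17
  t2: 88 c7 a4 17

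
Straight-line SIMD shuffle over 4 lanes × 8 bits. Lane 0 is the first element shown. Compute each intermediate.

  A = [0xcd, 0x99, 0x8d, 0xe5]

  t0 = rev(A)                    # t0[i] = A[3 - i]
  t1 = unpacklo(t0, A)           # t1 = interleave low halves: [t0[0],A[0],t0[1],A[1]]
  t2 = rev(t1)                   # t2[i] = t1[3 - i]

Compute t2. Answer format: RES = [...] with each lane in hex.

RES = [0x99, 0x8d, 0xcd, 0xe5]

t0 = [0xe5, 0x8d, 0x99, 0xcd]
t1 = [0xe5, 0xcd, 0x8d, 0x99]
t2 = [0x99, 0x8d, 0xcd, 0xe5]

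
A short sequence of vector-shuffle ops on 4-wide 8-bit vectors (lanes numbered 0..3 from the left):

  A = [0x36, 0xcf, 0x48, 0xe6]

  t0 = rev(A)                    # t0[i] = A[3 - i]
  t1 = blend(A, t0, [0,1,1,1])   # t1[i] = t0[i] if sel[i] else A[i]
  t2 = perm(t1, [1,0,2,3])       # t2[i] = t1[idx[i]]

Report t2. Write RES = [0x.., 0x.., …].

t0 = [0xe6, 0x48, 0xcf, 0x36]
t1 = [0x36, 0x48, 0xcf, 0x36]
t2 = [0x48, 0x36, 0xcf, 0x36]

RES = [0x48, 0x36, 0xcf, 0x36]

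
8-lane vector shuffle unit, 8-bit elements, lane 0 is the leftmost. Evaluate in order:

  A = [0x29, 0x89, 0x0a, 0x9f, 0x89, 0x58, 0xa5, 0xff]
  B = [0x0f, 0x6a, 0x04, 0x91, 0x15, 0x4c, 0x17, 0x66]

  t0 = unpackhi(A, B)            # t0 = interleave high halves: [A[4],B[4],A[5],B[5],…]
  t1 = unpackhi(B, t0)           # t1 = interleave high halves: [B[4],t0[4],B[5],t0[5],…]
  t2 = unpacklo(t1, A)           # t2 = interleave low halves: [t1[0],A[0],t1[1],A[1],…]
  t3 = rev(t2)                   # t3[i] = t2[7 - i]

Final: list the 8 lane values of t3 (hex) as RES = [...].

RES = [0x9f, 0x17, 0x0a, 0x4c, 0x89, 0xa5, 0x29, 0x15]

  t0: 89 15 58 4c a5 17 ff 66
  t1: 15 a5 4c 17 17 ff 66 66
  t2: 15 29 a5 89 4c 0a 17 9f
  t3: 9f 17 0a 4c 89 a5 29 15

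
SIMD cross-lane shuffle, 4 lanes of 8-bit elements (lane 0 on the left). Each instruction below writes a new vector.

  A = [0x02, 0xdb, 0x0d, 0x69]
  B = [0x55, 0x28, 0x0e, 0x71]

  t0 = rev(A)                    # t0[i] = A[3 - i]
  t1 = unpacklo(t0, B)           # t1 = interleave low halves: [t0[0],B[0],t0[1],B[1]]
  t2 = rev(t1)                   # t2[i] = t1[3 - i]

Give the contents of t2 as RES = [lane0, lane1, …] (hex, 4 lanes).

RES = [0x28, 0x0d, 0x55, 0x69]

→ t0 |69|0d|db|02|
→ t1 |69|55|0d|28|
→ t2 |28|0d|55|69|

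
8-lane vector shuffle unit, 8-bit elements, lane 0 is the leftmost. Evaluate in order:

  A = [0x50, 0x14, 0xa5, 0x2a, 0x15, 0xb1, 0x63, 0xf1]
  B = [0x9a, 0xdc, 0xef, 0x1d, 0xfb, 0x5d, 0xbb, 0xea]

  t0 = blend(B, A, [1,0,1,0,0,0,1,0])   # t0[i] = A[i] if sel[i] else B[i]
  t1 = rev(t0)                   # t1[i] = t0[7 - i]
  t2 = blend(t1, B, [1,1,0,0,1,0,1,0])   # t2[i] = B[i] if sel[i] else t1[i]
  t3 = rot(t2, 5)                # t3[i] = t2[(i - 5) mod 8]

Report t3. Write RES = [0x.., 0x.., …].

→ t0 |50|dc|a5|1d|fb|5d|63|ea|
→ t1 |ea|63|5d|fb|1d|a5|dc|50|
→ t2 |9a|dc|5d|fb|fb|a5|bb|50|
→ t3 |fb|fb|a5|bb|50|9a|dc|5d|

RES = [0xfb, 0xfb, 0xa5, 0xbb, 0x50, 0x9a, 0xdc, 0x5d]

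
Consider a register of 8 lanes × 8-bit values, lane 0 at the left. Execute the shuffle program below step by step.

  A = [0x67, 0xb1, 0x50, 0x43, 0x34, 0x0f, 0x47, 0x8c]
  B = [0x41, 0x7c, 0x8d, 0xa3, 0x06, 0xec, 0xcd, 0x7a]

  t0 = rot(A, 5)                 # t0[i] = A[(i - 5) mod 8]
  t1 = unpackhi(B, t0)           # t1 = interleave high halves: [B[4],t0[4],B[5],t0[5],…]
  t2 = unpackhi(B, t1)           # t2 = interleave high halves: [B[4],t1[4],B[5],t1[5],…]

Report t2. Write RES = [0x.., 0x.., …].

RES = [0x06, 0xcd, 0xec, 0xb1, 0xcd, 0x7a, 0x7a, 0x50]

→ t0 |43|34|0f|47|8c|67|b1|50|
→ t1 |06|8c|ec|67|cd|b1|7a|50|
→ t2 |06|cd|ec|b1|cd|7a|7a|50|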